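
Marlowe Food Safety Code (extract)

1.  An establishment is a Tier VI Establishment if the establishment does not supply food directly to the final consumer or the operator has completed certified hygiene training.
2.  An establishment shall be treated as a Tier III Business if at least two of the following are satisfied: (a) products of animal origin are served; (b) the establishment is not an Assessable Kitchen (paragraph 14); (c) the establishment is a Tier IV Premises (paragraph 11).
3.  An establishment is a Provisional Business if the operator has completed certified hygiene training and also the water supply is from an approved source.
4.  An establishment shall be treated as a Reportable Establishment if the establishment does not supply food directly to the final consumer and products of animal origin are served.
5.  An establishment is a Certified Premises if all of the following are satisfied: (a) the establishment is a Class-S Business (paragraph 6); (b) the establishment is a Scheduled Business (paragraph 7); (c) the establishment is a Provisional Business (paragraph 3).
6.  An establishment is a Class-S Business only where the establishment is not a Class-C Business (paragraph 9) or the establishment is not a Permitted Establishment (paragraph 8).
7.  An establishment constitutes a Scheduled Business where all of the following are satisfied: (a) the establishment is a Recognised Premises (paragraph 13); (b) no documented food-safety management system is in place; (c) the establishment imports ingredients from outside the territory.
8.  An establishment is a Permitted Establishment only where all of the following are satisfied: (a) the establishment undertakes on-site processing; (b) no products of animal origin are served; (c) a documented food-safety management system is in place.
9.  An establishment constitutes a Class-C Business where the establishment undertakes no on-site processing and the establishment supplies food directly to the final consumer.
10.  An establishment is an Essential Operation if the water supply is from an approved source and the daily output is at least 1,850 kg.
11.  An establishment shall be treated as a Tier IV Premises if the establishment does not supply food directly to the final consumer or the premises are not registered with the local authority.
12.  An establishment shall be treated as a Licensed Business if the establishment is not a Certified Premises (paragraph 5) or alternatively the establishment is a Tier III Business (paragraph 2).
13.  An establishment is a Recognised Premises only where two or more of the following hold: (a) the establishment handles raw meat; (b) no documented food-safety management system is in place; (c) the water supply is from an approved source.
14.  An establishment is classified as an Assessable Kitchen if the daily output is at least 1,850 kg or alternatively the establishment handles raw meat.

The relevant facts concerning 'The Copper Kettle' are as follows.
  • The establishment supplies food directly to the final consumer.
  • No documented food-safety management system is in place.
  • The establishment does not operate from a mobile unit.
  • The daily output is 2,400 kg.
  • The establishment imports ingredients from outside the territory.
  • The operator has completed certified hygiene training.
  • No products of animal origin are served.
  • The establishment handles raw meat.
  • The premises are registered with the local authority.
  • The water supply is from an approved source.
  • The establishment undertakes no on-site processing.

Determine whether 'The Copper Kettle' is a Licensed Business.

paragraph 9 — Class-C Business: [the establishment undertakes no on-site processing? yes] AND [the establishment supplies food directly to the final consumer? yes] → satisfied.
paragraph 8 — Permitted Establishment: [the establishment undertakes on-site processing? no] AND [no products of animal origin are served? yes] AND [a documented food-safety management system is in place? no] → not satisfied.
paragraph 6 — Class-S Business: [not a Class-C Business (paragraph 9)? no] OR [not a Permitted Establishment (paragraph 8)? yes] → satisfied.
paragraph 13 — Recognised Premises: the establishment handles raw meat? yes; no documented food-safety management system is in place? yes; the water supply is from an approved source? yes — 3 of 3 hold (need ≥2) → satisfied.
paragraph 7 — Scheduled Business: [Recognised Premises (paragraph 13)? yes] AND [no documented food-safety management system is in place? yes] AND [the establishment imports ingredients from outside the territory? yes] → satisfied.
paragraph 3 — Provisional Business: [the operator has completed certified hygiene training? yes] AND [the water supply is from an approved source? yes] → satisfied.
paragraph 5 — Certified Premises: [Class-S Business (paragraph 6)? yes] AND [Scheduled Business (paragraph 7)? yes] AND [Provisional Business (paragraph 3)? yes] → satisfied.
paragraph 14 — Assessable Kitchen: [daily output: 2,400 kg ≥ 1,850 kg? yes] OR [the establishment handles raw meat? yes] → satisfied.
paragraph 11 — Tier IV Premises: [the establishment does not supply food directly to the final consumer? no] OR [the premises are not registered with the local authority? no] → not satisfied.
paragraph 2 — Tier III Business: products of animal origin are served? no; not an Assessable Kitchen (paragraph 14)? no; Tier IV Premises (paragraph 11)? no — 0 of 3 hold (need ≥2) → not satisfied.
paragraph 12 — Licensed Business: [not a Certified Premises (paragraph 5)? no] OR [Tier III Business (paragraph 2)? no] → not satisfied.

No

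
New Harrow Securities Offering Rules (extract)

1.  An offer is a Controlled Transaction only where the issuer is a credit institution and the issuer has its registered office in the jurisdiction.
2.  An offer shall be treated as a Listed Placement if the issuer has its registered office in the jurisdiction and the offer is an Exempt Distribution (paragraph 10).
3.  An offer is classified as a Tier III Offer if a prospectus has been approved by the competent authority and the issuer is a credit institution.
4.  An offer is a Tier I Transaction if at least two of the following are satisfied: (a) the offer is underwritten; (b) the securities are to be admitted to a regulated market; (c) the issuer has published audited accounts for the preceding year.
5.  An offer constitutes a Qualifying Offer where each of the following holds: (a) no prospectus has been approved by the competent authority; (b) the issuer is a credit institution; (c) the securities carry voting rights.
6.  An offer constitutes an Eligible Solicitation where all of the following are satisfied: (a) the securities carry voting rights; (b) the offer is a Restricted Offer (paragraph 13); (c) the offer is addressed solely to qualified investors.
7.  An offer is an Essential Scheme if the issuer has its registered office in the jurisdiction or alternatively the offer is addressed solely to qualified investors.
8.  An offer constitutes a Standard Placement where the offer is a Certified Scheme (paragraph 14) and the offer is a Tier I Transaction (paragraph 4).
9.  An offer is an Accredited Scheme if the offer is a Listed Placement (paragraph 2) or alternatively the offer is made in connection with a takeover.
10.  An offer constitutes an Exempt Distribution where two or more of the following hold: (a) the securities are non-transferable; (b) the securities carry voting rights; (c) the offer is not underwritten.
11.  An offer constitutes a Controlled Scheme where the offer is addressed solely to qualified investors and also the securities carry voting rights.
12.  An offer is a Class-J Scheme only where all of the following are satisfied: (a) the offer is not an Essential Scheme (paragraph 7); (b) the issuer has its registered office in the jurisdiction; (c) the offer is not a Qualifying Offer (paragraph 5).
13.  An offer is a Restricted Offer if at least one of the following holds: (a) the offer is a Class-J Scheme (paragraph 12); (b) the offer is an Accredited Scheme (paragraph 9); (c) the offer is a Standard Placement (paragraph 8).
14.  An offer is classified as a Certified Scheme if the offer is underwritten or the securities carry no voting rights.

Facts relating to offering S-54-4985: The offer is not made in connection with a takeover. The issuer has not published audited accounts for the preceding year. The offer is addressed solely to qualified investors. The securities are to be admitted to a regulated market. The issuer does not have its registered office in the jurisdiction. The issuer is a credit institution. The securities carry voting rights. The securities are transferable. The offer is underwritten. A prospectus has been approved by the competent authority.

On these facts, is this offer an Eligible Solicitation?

Under paragraph 7: the issuer has its registered office in the jurisdiction? no; or the offer is addressed solely to qualified investors? yes. So the offer is an Essential Scheme.
Under paragraph 5: no prospectus has been approved by the competent authority? no; and the issuer is a credit institution? yes; and the securities carry voting rights? yes. So the offer is not a Qualifying Offer.
Under paragraph 12: not an Essential Scheme (paragraph 7)? no; and the issuer has its registered office in the jurisdiction? no; and not a Qualifying Offer (paragraph 5)? yes. So the offer is not a Class-J Scheme.
Under paragraph 10: the securities are non-transferable? no; the securities carry voting rights? yes; the offer is not underwritten? no — 1 of 3 hold (need ≥2) → not satisfied.
Under paragraph 2: the issuer has its registered office in the jurisdiction? no; and Exempt Distribution (paragraph 10)? no. So the offer is not a Listed Placement.
Under paragraph 9: Listed Placement (paragraph 2)? no; or the offer is made in connection with a takeover? no. So the offer is not an Accredited Scheme.
Under paragraph 14: the offer is underwritten? yes; or the securities carry no voting rights? no. So the offer is a Certified Scheme.
Under paragraph 4: the offer is underwritten? yes; the securities are to be admitted to a regulated market? yes; the issuer has published audited accounts for the preceding year? no — 2 of 3 hold (need ≥2) → satisfied.
Under paragraph 8: Certified Scheme (paragraph 14)? yes; and Tier I Transaction (paragraph 4)? yes. So the offer is a Standard Placement.
Under paragraph 13: Class-J Scheme (paragraph 12)? no; or Accredited Scheme (paragraph 9)? no; or Standard Placement (paragraph 8)? yes. So the offer is a Restricted Offer.
Under paragraph 6: the securities carry voting rights? yes; and Restricted Offer (paragraph 13)? yes; and the offer is addressed solely to qualified investors? yes. So the offer is an Eligible Solicitation.

Yes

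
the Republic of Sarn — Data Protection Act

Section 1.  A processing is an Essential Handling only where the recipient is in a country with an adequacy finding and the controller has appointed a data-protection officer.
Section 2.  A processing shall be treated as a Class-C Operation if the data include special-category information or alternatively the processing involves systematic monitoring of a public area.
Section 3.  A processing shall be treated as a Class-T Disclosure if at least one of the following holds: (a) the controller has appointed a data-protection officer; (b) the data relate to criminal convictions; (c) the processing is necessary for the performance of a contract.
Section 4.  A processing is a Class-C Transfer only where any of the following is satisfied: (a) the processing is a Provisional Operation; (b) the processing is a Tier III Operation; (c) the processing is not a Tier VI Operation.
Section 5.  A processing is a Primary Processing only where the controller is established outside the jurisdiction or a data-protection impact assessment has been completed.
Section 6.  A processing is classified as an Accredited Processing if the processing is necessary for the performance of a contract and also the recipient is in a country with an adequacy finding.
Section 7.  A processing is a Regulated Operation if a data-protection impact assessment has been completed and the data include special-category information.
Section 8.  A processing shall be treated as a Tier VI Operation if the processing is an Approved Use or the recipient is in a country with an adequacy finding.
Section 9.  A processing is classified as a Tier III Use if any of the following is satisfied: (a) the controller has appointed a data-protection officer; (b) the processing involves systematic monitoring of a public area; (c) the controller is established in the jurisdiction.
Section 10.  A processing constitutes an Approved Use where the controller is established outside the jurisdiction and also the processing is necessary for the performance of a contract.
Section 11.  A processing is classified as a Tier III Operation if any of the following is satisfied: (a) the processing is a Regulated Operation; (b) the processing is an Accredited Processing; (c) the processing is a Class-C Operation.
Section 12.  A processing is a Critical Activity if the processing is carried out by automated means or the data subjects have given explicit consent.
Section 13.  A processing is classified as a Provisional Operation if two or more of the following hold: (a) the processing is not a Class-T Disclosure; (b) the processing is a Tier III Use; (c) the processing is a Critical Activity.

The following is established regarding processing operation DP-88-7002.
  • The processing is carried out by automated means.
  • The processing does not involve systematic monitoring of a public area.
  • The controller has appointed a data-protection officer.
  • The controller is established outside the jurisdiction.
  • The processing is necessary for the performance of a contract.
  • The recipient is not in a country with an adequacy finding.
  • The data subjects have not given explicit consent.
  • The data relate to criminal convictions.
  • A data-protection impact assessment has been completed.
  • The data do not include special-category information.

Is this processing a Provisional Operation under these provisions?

Yes

Under section 3: the controller has appointed a data-protection officer? yes; or the data relate to criminal convictions? yes; or the processing is necessary for the performance of a contract? yes. So the processing is a Class-T Disclosure.
Under section 9: the controller has appointed a data-protection officer? yes; or the processing involves systematic monitoring of a public area? no; or the controller is established in the jurisdiction? no. So the processing is a Tier III Use.
Under section 12: the processing is carried out by automated means? yes; or the data subjects have given explicit consent? no. So the processing is a Critical Activity.
Under section 13: not a Class-T Disclosure (section 3)? no; Tier III Use (section 9)? yes; Critical Activity (section 12)? yes — 2 of 3 hold (need ≥2) → satisfied.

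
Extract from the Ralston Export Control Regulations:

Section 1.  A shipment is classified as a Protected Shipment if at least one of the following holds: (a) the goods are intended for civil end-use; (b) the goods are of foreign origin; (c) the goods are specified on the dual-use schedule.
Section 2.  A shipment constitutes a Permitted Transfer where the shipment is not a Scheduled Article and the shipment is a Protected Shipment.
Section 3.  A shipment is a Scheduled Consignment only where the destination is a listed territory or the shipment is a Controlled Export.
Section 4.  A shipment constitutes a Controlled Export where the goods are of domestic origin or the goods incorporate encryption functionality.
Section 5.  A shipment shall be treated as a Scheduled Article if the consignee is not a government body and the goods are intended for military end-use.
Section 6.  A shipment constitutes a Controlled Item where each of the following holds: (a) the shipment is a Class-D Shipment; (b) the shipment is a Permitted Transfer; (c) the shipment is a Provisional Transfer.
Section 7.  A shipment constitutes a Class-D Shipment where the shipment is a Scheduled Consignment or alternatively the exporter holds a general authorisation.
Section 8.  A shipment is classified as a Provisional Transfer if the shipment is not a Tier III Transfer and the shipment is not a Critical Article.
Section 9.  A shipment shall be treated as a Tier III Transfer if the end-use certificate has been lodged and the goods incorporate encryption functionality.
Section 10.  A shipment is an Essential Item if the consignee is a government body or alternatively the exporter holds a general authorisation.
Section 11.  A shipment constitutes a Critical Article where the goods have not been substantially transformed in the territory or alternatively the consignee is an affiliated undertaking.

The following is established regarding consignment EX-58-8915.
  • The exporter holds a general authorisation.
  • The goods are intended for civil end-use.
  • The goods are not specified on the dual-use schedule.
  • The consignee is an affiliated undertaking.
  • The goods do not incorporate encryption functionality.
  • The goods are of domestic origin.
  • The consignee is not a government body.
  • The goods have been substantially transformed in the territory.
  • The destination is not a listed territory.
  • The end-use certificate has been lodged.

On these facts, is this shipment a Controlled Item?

section 4 — Controlled Export: [the goods are of domestic origin? yes] OR [the goods incorporate encryption functionality? no] → satisfied.
section 3 — Scheduled Consignment: [the destination is a listed territory? no] OR [Controlled Export (section 4)? yes] → satisfied.
section 7 — Class-D Shipment: [Scheduled Consignment (section 3)? yes] OR [the exporter holds a general authorisation? yes] → satisfied.
section 5 — Scheduled Article: [the consignee is not a government body? yes] AND [the goods are intended for military end-use? no] → not satisfied.
section 1 — Protected Shipment: [the goods are intended for civil end-use? yes] OR [the goods are of foreign origin? no] OR [the goods are specified on the dual-use schedule? no] → satisfied.
section 2 — Permitted Transfer: [not a Scheduled Article (section 5)? yes] AND [Protected Shipment (section 1)? yes] → satisfied.
section 9 — Tier III Transfer: [the end-use certificate has been lodged? yes] AND [the goods incorporate encryption functionality? no] → not satisfied.
section 11 — Critical Article: [the goods have not been substantially transformed in the territory? no] OR [the consignee is an affiliated undertaking? yes] → satisfied.
section 8 — Provisional Transfer: [not a Tier III Transfer (section 9)? yes] AND [not a Critical Article (section 11)? no] → not satisfied.
section 6 — Controlled Item: [Class-D Shipment (section 7)? yes] AND [Permitted Transfer (section 2)? yes] AND [Provisional Transfer (section 8)? no] → not satisfied.

No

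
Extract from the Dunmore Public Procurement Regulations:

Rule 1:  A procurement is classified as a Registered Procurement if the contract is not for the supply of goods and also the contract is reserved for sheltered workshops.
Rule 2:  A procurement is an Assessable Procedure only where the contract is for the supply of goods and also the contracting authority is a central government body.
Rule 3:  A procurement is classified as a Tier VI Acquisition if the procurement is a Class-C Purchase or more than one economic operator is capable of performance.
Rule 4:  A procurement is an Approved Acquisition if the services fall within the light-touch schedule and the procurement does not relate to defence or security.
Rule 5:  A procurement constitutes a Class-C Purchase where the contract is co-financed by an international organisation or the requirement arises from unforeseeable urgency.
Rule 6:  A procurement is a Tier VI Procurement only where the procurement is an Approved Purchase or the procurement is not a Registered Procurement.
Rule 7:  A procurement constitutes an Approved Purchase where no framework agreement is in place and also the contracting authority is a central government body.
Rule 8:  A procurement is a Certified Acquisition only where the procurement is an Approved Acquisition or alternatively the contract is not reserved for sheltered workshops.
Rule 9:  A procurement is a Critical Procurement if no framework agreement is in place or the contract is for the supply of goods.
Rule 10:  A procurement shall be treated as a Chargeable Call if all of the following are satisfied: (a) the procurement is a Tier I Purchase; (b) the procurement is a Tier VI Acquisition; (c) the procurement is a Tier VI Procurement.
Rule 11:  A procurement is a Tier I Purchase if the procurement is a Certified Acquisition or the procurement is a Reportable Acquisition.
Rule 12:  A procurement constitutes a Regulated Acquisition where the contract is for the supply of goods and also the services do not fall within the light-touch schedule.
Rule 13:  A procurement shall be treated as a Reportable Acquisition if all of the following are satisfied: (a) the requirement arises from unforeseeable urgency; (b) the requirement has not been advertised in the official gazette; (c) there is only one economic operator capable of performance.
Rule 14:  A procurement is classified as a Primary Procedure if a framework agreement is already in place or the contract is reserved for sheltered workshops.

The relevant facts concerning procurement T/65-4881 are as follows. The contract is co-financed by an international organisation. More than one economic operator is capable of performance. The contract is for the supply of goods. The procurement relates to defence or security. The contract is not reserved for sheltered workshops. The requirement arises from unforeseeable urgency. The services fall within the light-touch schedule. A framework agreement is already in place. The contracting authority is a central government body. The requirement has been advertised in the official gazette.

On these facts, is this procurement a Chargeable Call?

Yes

rule 4 — Approved Acquisition: [the services fall within the light-touch schedule? yes] AND [the procurement does not relate to defence or security? no] → not satisfied.
rule 8 — Certified Acquisition: [Approved Acquisition (rule 4)? no] OR [the contract is not reserved for sheltered workshops? yes] → satisfied.
rule 13 — Reportable Acquisition: [the requirement arises from unforeseeable urgency? yes] AND [the requirement has not been advertised in the official gazette? no] AND [there is only one economic operator capable of performance? no] → not satisfied.
rule 11 — Tier I Purchase: [Certified Acquisition (rule 8)? yes] OR [Reportable Acquisition (rule 13)? no] → satisfied.
rule 5 — Class-C Purchase: [the contract is co-financed by an international organisation? yes] OR [the requirement arises from unforeseeable urgency? yes] → satisfied.
rule 3 — Tier VI Acquisition: [Class-C Purchase (rule 5)? yes] OR [more than one economic operator is capable of performance? yes] → satisfied.
rule 7 — Approved Purchase: [no framework agreement is in place? no] AND [the contracting authority is a central government body? yes] → not satisfied.
rule 1 — Registered Procurement: [the contract is not for the supply of goods? no] AND [the contract is reserved for sheltered workshops? no] → not satisfied.
rule 6 — Tier VI Procurement: [Approved Purchase (rule 7)? no] OR [not a Registered Procurement (rule 1)? yes] → satisfied.
rule 10 — Chargeable Call: [Tier I Purchase (rule 11)? yes] AND [Tier VI Acquisition (rule 3)? yes] AND [Tier VI Procurement (rule 6)? yes] → satisfied.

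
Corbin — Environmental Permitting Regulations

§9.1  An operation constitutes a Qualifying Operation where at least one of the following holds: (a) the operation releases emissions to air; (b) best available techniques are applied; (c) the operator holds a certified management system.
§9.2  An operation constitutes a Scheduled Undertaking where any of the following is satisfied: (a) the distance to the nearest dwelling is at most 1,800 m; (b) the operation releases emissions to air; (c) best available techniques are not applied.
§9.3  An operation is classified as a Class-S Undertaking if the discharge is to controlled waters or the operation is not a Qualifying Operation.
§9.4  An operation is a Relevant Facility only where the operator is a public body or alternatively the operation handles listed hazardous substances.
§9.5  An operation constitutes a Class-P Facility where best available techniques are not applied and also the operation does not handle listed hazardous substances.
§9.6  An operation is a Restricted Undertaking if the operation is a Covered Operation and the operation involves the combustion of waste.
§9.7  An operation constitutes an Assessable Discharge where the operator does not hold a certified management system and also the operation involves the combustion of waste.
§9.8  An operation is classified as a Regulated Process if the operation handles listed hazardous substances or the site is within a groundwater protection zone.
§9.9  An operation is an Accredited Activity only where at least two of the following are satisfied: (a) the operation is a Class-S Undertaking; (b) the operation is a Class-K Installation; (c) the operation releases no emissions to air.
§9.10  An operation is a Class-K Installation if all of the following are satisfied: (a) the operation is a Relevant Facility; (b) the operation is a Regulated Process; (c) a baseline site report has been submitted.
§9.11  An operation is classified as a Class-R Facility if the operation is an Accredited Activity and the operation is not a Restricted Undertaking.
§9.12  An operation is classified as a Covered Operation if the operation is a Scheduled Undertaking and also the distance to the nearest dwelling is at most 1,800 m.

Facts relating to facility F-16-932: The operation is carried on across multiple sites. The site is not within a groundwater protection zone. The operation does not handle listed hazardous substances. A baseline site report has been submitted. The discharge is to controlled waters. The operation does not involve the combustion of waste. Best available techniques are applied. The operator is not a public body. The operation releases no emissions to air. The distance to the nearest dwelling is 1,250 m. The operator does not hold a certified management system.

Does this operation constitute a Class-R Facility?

Yes

§9.1 — Qualifying Operation: [the operation releases emissions to air? no] OR [best available techniques are applied? yes] OR [the operator holds a certified management system? no] → satisfied.
§9.3 — Class-S Undertaking: [the discharge is to controlled waters? yes] OR [not a Qualifying Operation (§9.1)? no] → satisfied.
§9.4 — Relevant Facility: [the operator is a public body? no] OR [the operation handles listed hazardous substances? no] → not satisfied.
§9.8 — Regulated Process: [the operation handles listed hazardous substances? no] OR [the site is within a groundwater protection zone? no] → not satisfied.
§9.10 — Class-K Installation: [Relevant Facility (§9.4)? no] AND [Regulated Process (§9.8)? no] AND [a baseline site report has been submitted? yes] → not satisfied.
§9.9 — Accredited Activity: Class-S Undertaking (§9.3)? yes; Class-K Installation (§9.10)? no; the operation releases no emissions to air? yes — 2 of 3 hold (need ≥2) → satisfied.
§9.2 — Scheduled Undertaking: [distance to the nearest dwelling: 1,250 m ≤ 1,800 m? yes] OR [the operation releases emissions to air? no] OR [best available techniques are not applied? no] → satisfied.
§9.12 — Covered Operation: [Scheduled Undertaking (§9.2)? yes] AND [distance to the nearest dwelling: 1,250 m ≤ 1,800 m? yes] → satisfied.
§9.6 — Restricted Undertaking: [Covered Operation (§9.12)? yes] AND [the operation involves the combustion of waste? no] → not satisfied.
§9.11 — Class-R Facility: [Accredited Activity (§9.9)? yes] AND [not a Restricted Undertaking (§9.6)? yes] → satisfied.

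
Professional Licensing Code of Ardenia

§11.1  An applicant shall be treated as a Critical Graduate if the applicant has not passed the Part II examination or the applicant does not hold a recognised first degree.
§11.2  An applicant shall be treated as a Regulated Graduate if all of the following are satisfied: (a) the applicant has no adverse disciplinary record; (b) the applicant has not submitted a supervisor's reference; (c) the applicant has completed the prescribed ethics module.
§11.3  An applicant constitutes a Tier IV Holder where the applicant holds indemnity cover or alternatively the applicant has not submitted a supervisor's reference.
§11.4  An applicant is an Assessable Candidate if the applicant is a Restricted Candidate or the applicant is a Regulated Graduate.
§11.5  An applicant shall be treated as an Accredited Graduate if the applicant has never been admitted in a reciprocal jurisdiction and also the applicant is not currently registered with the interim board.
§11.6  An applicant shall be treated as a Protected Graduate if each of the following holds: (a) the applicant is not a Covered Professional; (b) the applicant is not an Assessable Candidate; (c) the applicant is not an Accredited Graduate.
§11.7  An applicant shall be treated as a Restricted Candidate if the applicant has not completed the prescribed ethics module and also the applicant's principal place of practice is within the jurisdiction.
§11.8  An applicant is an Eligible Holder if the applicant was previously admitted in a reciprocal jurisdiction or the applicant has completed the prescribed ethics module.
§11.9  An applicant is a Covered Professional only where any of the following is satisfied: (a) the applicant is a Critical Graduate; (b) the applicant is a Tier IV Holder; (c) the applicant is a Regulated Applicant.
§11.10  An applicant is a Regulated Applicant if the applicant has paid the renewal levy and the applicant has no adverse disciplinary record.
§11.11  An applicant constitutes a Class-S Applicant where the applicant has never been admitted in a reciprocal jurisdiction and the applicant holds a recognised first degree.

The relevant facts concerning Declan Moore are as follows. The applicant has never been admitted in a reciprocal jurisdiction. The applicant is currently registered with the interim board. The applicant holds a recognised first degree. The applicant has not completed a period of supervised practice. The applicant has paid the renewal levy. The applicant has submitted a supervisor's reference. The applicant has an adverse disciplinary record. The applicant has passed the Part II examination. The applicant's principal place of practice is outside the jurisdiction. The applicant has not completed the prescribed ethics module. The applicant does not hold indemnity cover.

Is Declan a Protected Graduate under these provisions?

Under §11.1: the applicant has not passed the Part II examination? no; or the applicant does not hold a recognised first degree? no. So the applicant is not a Critical Graduate.
Under §11.3: the applicant holds indemnity cover? no; or the applicant has not submitted a supervisor's reference? no. So the applicant is not a Tier IV Holder.
Under §11.10: the applicant has paid the renewal levy? yes; and the applicant has no adverse disciplinary record? no. So the applicant is not a Regulated Applicant.
Under §11.9: Critical Graduate (§11.1)? no; or Tier IV Holder (§11.3)? no; or Regulated Applicant (§11.10)? no. So the applicant is not a Covered Professional.
Under §11.7: the applicant has not completed the prescribed ethics module? yes; and the applicant's principal place of practice is within the jurisdiction? no. So the applicant is not a Restricted Candidate.
Under §11.2: the applicant has no adverse disciplinary record? no; and the applicant has not submitted a supervisor's reference? no; and the applicant has completed the prescribed ethics module? no. So the applicant is not a Regulated Graduate.
Under §11.4: Restricted Candidate (§11.7)? no; or Regulated Graduate (§11.2)? no. So the applicant is not an Assessable Candidate.
Under §11.5: the applicant has never been admitted in a reciprocal jurisdiction? yes; and the applicant is not currently registered with the interim board? no. So the applicant is not an Accredited Graduate.
Under §11.6: not a Covered Professional (§11.9)? yes; and not an Assessable Candidate (§11.4)? yes; and not an Accredited Graduate (§11.5)? yes. So the applicant is a Protected Graduate.

Yes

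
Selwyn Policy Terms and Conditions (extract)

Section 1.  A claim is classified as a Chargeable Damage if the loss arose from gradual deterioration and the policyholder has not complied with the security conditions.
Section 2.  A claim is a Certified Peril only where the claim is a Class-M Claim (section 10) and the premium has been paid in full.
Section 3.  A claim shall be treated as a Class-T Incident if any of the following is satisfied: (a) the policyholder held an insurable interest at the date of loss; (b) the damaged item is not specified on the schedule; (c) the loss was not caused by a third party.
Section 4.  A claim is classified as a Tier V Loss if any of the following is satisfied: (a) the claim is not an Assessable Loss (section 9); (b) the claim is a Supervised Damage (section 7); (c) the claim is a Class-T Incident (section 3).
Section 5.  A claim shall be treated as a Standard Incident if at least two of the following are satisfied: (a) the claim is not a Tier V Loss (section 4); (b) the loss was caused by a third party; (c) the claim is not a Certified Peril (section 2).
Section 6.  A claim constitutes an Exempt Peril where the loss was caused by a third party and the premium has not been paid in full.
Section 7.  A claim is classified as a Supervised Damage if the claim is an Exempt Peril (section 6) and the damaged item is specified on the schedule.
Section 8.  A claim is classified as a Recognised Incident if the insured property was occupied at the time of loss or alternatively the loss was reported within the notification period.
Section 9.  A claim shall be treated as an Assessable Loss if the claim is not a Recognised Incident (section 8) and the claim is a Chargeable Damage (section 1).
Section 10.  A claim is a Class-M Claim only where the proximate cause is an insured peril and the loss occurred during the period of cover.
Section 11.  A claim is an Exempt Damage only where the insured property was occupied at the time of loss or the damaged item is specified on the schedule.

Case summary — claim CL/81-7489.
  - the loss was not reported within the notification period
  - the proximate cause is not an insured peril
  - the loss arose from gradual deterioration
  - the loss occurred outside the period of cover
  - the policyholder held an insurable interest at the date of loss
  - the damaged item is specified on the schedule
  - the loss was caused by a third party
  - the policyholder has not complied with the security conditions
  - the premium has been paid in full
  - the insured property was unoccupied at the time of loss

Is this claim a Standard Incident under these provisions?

section 8 — Recognised Incident: [the insured property was occupied at the time of loss? no] OR [the loss was reported within the notification period? no] → not satisfied.
section 1 — Chargeable Damage: [the loss arose from gradual deterioration? yes] AND [the policyholder has not complied with the security conditions? yes] → satisfied.
section 9 — Assessable Loss: [not a Recognised Incident (section 8)? yes] AND [Chargeable Damage (section 1)? yes] → satisfied.
section 6 — Exempt Peril: [the loss was caused by a third party? yes] AND [the premium has not been paid in full? no] → not satisfied.
section 7 — Supervised Damage: [Exempt Peril (section 6)? no] AND [the damaged item is specified on the schedule? yes] → not satisfied.
section 3 — Class-T Incident: [the policyholder held an insurable interest at the date of loss? yes] OR [the damaged item is not specified on the schedule? no] OR [the loss was not caused by a third party? no] → satisfied.
section 4 — Tier V Loss: [not an Assessable Loss (section 9)? no] OR [Supervised Damage (section 7)? no] OR [Class-T Incident (section 3)? yes] → satisfied.
section 10 — Class-M Claim: [the proximate cause is an insured peril? no] AND [the loss occurred during the period of cover? no] → not satisfied.
section 2 — Certified Peril: [Class-M Claim (section 10)? no] AND [the premium has been paid in full? yes] → not satisfied.
section 5 — Standard Incident: not a Tier V Loss (section 4)? no; the loss was caused by a third party? yes; not a Certified Peril (section 2)? yes — 2 of 3 hold (need ≥2) → satisfied.

Yes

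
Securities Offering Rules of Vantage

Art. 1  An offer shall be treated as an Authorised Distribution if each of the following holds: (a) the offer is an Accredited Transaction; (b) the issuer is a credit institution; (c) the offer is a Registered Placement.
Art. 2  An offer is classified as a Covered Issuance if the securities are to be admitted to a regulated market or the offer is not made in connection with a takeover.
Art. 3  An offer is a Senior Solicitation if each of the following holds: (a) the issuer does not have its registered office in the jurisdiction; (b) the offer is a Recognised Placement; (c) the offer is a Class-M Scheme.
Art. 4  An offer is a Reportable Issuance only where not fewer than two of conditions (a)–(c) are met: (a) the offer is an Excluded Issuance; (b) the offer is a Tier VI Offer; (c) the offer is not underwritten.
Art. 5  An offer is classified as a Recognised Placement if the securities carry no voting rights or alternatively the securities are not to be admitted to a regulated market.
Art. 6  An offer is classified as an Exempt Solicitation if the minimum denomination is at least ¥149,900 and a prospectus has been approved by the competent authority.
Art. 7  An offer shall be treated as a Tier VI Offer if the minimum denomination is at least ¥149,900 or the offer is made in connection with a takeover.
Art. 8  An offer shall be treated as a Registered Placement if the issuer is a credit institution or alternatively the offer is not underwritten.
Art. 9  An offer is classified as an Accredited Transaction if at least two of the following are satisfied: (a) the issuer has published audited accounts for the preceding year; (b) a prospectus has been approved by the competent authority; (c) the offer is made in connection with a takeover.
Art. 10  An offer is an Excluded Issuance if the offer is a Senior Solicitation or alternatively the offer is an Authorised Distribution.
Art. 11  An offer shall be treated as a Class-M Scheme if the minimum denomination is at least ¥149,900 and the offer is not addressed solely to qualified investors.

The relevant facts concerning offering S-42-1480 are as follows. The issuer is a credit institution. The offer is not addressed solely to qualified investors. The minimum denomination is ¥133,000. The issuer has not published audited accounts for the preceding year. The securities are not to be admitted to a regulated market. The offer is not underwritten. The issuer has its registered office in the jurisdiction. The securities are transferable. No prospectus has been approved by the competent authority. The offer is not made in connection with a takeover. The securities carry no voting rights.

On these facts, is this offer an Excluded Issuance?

article 5 — Recognised Placement: [the securities carry no voting rights? yes] OR [the securities are not to be admitted to a regulated market? yes] → satisfied.
article 11 — Class-M Scheme: [minimum denomination: ¥133,000 ≥ ¥149,900? no] AND [the offer is not addressed solely to qualified investors? yes] → not satisfied.
article 3 — Senior Solicitation: [the issuer does not have its registered office in the jurisdiction? no] AND [Recognised Placement (article 5)? yes] AND [Class-M Scheme (article 11)? no] → not satisfied.
article 9 — Accredited Transaction: the issuer has published audited accounts for the preceding year? no; a prospectus has been approved by the competent authority? no; the offer is made in connection with a takeover? no — 0 of 3 hold (need ≥2) → not satisfied.
article 8 — Registered Placement: [the issuer is a credit institution? yes] OR [the offer is not underwritten? yes] → satisfied.
article 1 — Authorised Distribution: [Accredited Transaction (article 9)? no] AND [the issuer is a credit institution? yes] AND [Registered Placement (article 8)? yes] → not satisfied.
article 10 — Excluded Issuance: [Senior Solicitation (article 3)? no] OR [Authorised Distribution (article 1)? no] → not satisfied.

No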